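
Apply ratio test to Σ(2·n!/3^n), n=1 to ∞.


aₙ = 2·n!/3^n
a_{n+1}/aₙ = (n+1)!/3^(n+1) × 3^n/n!  (constant 2 cancels)
= (n+1)/3
L = lim(n→∞) (n+1)/3 = ∞
L > 1 → series DIVERGES

Diverges (ratio test: L = ∞ > 1)


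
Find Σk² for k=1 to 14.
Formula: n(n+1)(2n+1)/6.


n = 14
n(n+1)(2n+1)/6 = 14×15×29/6
= 6090/6 = 1015

Σk² = 1015


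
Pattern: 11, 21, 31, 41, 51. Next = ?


Pattern: arithmetic (d=10)
Terms: 11, 21, 31, 41, 51
Next term = 61

Next term = 61


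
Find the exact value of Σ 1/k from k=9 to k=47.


Σₖ₌9^47 1/k = 1/9 + 1/10 + 1/11 + ... + 1/47
= 761526744551583731543/442720643463713815200
≈ 1.7201

Sum = 761526744551583731543/442720643463713815200 ≈ 1.7201


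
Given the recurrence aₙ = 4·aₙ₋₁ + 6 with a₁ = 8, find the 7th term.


Computing step by step:
a_1 = 8
a_2 = 38
a_3 = 158
a_4 = 638
a_5 = 2558
a_6 = 10238
a_7 = 40958


a_7 = 40958


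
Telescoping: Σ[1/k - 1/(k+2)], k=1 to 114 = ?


Telescoping with gap 2: two head and two tail terms survive.
= (1 + 1/2) - (1/115 + 1/116)
= 3/2 - 1/115 - 1/116 = 19779/13340

Sum = 19779/13340


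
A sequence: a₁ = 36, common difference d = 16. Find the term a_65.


aₙ = a₁ + (n-1)d
= 36 + (65-1)×16
= 36 + 1024
= 1060

a_65 = 1060


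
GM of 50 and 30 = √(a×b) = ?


GM = √(50×30) = √1500 = 38.7298

GM = 38.7298


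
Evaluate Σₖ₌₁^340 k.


n(n+1)/2 = 340×341/2 = 115940/2 = 57970

Σk = 57970


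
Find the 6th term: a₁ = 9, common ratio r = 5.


aₙ = a₁·r^(n-1)
= 9×5^5
= 9×3125
= 28125

a_6 = 28125


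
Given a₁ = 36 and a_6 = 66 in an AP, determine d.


d = (aₙ - a₁)/(n-1)
= (66 - 36)/(6-1)
= 30/5 = 6

d = 6


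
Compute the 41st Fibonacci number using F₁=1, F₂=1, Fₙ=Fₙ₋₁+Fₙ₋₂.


Fibonacci sequence: 1, 1, 2, 3, 5, 8, 13, 21, 34, 55, 89, ...
F(41) = 165580141

F(41) = 165580141


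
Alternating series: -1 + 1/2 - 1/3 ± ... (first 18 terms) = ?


S = -1 + 1/2 - 1/3 + 1/4 - 1/5 + 1/6 - 1/7 + 1/8 ± ...
= -0.6661
(Full series converges to -ln(2) ≈ -0.6931)

S_18 = -0.6661


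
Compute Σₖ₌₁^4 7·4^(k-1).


Sₙ = 7×(4^4 - 1)/(4 - 1)
= 7×(256 - 1)/3
= 7×255/3
= 595

S_4 = 595


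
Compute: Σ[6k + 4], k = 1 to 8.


Σ(6k+4) = 6·Σk + 4·n
= 6·36 + 4·8
= 216 + 32 = 248

Σ = 248


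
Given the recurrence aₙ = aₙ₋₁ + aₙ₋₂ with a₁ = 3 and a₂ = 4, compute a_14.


Computing iteratively: 3, 4, 7, 11, 18, 29, 47, 76, 123, 199, 322, 521, ...
a_14 = 1364

a_14 = 1364


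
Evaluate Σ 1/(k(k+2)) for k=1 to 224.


1/(k(k+2)) = (1/2)·(1/k - 1/(k+2)) (partial fractions)
Telescoping: Σ = (1/2)·(1 + 1/2 - 1/225 - 1/226) = 18956/25425

Sum = 18956/25425


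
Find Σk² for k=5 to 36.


Σₖ₌5^36 k² = Σₖ₌₁^36 k² − Σₖ₌₁^4 k²
= 36·37·73/6 − 4·5·9/6
= 16206 − 30 = 16176

Σk² = 16176


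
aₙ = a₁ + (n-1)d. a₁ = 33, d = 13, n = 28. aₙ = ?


aₙ = a₁ + (n-1)d
= 33 + (28-1)×13
= 33 + 351
= 384

a_28 = 384


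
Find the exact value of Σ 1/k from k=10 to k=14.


Σₖ₌10^14 1/k = 1/10 + 1/11 + 1/12 + 1/13 + 1/14
= 25381/60060
≈ 0.4226

Sum = 25381/60060 ≈ 0.4226


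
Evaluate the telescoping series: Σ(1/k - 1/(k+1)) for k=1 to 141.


Telescoping: adjacent terms cancel.
= 1/1 - 1/142
= 1 - 1/142 = 141/142

Sum = 141/142


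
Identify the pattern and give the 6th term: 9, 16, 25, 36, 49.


Pattern: perfect squares: n²
Terms: 9, 16, 25, 36, 49
Next term = 64

Next term = 64


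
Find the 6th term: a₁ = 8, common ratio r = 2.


aₙ = a₁·r^(n-1)
= 8×2^5
= 8×32
= 256

a_6 = 256


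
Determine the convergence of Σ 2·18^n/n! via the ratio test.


aₙ = 2·18^n/n!
a_{n+1}/aₙ = 18^(n+1)/(n+1)! × n!/18^n  (constant 2 cancels)
= 18/(n+1)
L = lim(n→∞) 18/(n+1) = 0
L < 1 → series CONVERGES

Converges (ratio test: L = 0 < 1)


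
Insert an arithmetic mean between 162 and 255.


AM = (162 + 255)/2 = 417/2 = 208.5

AM = 208.5


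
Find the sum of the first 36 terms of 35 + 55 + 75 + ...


aₙ = 35 + (36-1)×20 = 735
Sₙ = n(a₁+aₙ)/2 = 36×(35+735)/2
= 36×770/2 = 13860

S_36 = 13860


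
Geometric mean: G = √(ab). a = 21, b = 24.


GM = √(21×24) = √504 = 22.4499

GM = 22.4499


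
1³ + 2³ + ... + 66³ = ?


n(n+1)/2 = 66×67/2 = 2211
Σk³ = 2211² = 4888521

Σk³ = 4888521


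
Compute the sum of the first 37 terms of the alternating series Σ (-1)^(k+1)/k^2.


S = 1 - 1/4 + 1/9 - 1/16 + 1/25 - 1/36 + 1/49 - 1/64 ± ...
= 0.8228
(Full series converges to +π²/12 ≈ +0.8225)

S_37 = 0.8228


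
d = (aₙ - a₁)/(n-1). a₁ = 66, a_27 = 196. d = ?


d = (aₙ - a₁)/(n-1)
= (196 - 66)/(27-1)
= 130/26 = 5

d = 5


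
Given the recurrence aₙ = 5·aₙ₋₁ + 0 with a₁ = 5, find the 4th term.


Computing step by step:
a_1 = 5
a_2 = 25
a_3 = 125
a_4 = 625


a_4 = 625


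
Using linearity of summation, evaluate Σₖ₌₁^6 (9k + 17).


Σ(9k+17) = 9·Σk + 17·n
= 9·21 + 17·6
= 189 + 102 = 291

Σ = 291


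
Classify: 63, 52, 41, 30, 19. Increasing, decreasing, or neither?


Differences: -11, -11, -11, -11
All differences < 0 → strictly DECREASING

Monotonically decreasing


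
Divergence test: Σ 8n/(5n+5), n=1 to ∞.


lim(n→∞) 8n/(5n+5) = 8/5 = 8/5  (divide numerator and denominator by n)
lim aₙ = 8/5 ≠ 0 → series DIVERGES

Diverges (lim aₙ = 8/5 ≠ 0)


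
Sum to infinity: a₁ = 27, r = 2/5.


S∞ = a₁/(1-r) = 27/(1 - 2/5)
= 27/(3/5)
= 45

S∞ = 45


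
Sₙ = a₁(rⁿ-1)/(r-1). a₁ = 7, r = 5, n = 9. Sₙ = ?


Sₙ = 7×(5^9 - 1)/(5 - 1)
= 7×(1953125 - 1)/4
= 7×1953124/4
= 3417967

S_9 = 3417967


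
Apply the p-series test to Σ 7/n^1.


p-series test: Σ c/n^p converges if p > 1, diverges if p ≤ 1 (constant c > 0 doesn't affect convergence).
p = 1
1 ≤ 1 → DIVERGES

Diverges (p = 1 ≤ 1)


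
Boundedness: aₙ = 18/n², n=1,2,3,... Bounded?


a₁ = 18, a₂ = 18/4, a₃ = 18/9, ...
0 < aₙ ≤ 18 for all n ≥ 1
The sequence IS bounded

Bounded (0 < aₙ ≤ 18)


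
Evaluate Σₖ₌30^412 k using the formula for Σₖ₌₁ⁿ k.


Σₖ₌30^412 k = Σₖ₌₁^412 k − Σₖ₌₁^29 k
= 412·413/2 − 29·30/2
= 85078 − 435 = 84643

Σk = 84643


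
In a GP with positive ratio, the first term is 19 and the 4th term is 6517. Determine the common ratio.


r^(n-1) = aₙ/a₁
r^3 = 6517/19 = 343
r = 343^(1/3)
= 7

r = 7


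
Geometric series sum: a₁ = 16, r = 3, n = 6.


Sₙ = 16×(3^6 - 1)/(3 - 1)
= 16×(729 - 1)/2
= 16×728/2
= 5824

S_6 = 5824


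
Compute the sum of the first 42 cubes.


n(n+1)/2 = 42×43/2 = 903
Σk³ = 903² = 815409

Σk³ = 815409


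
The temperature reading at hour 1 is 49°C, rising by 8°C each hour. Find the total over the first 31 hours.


aₙ = 49 + (31-1)×8 = 289
Sₙ = n(a₁+aₙ)/2 = 31×(49+289)/2
= 31×338/2 = 5239

S_31 = 5239


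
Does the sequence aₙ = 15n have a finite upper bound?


aₙ = 15n → as n→∞, aₙ→∞
No finite upper bound exists
The sequence is UNBOUNDED

Unbounded (aₙ → ∞ as n → ∞)


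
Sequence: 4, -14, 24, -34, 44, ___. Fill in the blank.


Pattern: alternating sign, magnitude arithmetic (d=10)
Terms: 4, -14, 24, -34, 44
Next term = -54

Next term = -54


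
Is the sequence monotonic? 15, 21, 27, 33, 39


Differences: 6, 6, 6, 6
All differences > 0 → strictly INCREASING

Monotonically increasing


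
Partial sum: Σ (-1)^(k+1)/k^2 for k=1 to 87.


S = 1 - 1/4 + 1/9 - 1/16 + 1/25 - 1/36 + 1/49 - 1/64 ± ...
= 0.8225
(Full series converges to +π²/12 ≈ +0.8225)

S_87 = 0.8225


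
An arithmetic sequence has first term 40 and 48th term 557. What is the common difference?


d = (aₙ - a₁)/(n-1)
= (557 - 40)/(48-1)
= 517/47 = 11

d = 11


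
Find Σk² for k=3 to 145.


Σₖ₌3^145 k² = Σₖ₌₁^145 k² − Σₖ₌₁^2 k²
= 145·146·291/6 − 2·3·5/6
= 1026745 − 5 = 1026740

Σk² = 1026740


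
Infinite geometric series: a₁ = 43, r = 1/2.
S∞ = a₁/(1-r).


S∞ = a₁/(1-r) = 43/(1 - 1/2)
= 43/(1/2)
= 86

S∞ = 86


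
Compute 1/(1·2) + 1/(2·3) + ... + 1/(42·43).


1/(k(k+1)) = 1/k - 1/(k+1) (partial fractions)
Telescoping: Σ = 1 - 1/43 = 42/43

Sum = 42/43


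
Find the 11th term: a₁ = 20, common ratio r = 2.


aₙ = a₁·r^(n-1)
= 20×2^10
= 20×1024
= 20480

a_11 = 20480


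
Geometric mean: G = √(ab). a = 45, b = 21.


GM = √(45×21) = √945 = 30.7409

GM = 30.7409


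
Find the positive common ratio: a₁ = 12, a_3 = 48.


r^(n-1) = aₙ/a₁
r^2 = 48/12 = 4
r = 4^(1/2)
= ±2; taking r > 0 gives r = 2

r = 2


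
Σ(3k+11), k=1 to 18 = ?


Σ(3k+11) = 3·Σk + 11·n
= 3·171 + 11·18
= 513 + 198 = 711

Σ = 711


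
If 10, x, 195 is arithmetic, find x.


AM = (10 + 195)/2 = 205/2 = 102.5

AM = 102.5


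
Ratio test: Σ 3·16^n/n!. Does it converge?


aₙ = 3·16^n/n!
a_{n+1}/aₙ = 16^(n+1)/(n+1)! × n!/16^n  (constant 3 cancels)
= 16/(n+1)
L = lim(n→∞) 16/(n+1) = 0
L < 1 → series CONVERGES

Converges (ratio test: L = 0 < 1)


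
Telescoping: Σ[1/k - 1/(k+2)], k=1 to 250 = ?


Telescoping with gap 2: two head and two tail terms survive.
= (1 + 1/2) - (1/251 + 1/252)
= 3/2 - 1/251 - 1/252 = 94375/63252

Sum = 94375/63252


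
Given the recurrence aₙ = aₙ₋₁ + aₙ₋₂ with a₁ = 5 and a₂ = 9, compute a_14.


Computing iteratively: 5, 9, 14, 23, 37, 60, 97, 157, 254, 411, 665, 1076, ...
a_14 = 2817

a_14 = 2817


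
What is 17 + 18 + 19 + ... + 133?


Σₖ₌17^133 k = Σₖ₌₁^133 k − Σₖ₌₁^16 k
= 133·134/2 − 16·17/2
= 8911 − 136 = 8775

Σk = 8775


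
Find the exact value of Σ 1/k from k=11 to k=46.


Σₖ₌11^46 1/k = 1/11 + 1/12 + 1/13 + ... + 1/46
= 14013700200836821609/9419588158802421600
≈ 1.4877

Sum = 14013700200836821609/9419588158802421600 ≈ 1.4877


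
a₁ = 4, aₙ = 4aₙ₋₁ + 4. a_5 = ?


Computing step by step:
a_1 = 4
a_2 = 20
a_3 = 84
a_4 = 340
a_5 = 1364


a_5 = 1364


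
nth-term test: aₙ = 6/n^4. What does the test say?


lim(n→∞) 6/n^4 = 0
lim aₙ = 0 → nth-term test is INCONCLUSIVE
(Need other tests; this is actually a convergent p-series with p=4 > 1)

Inconclusive (lim aₙ = 0; need another test)


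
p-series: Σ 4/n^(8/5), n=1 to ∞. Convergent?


p-series test: Σ c/n^p converges if p > 1, diverges if p ≤ 1 (constant c > 0 doesn't affect convergence).
p = 8/5
8/5 > 1 → CONVERGES

Converges (p = 8/5 > 1)


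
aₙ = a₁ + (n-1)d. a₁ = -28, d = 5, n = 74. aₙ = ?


aₙ = a₁ + (n-1)d
= -28 + (74-1)×5
= -28 + 365
= 337

a_74 = 337


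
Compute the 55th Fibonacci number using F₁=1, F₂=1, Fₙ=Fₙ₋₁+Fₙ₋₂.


Fibonacci sequence: 1, 1, 2, 3, 5, 8, 13, 21, 34, 55, 89, ...
F(55) = 139583862445

F(55) = 139583862445


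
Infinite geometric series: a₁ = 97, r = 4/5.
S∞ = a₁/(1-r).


S∞ = a₁/(1-r) = 97/(1 - 4/5)
= 97/(1/5)
= 485

S∞ = 485


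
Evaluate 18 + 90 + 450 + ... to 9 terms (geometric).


Sₙ = 18×(5^9 - 1)/(5 - 1)
= 18×(1953125 - 1)/4
= 18×1953124/4
= 8789058

S_9 = 8789058


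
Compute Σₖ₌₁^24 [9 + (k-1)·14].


aₙ = 9 + (24-1)×14 = 331
Sₙ = n(a₁+aₙ)/2 = 24×(9+331)/2
= 24×340/2 = 4080

S_24 = 4080


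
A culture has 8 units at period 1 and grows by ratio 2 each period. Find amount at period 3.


aₙ = a₁·r^(n-1)
= 8×2^2
= 8×4
= 32

a_3 = 32


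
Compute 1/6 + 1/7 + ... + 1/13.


Σₖ₌6^13 1/k = 1/6 + 1/7 + 1/8 + 1/9 + 1/10 + 1/11 + 1/12 + 1/13
= 323171/360360
≈ 0.8968

Sum = 323171/360360 ≈ 0.8968


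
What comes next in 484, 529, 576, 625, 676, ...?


Pattern: perfect squares: n²
Terms: 484, 529, 576, 625, 676
Next term = 729

Next term = 729


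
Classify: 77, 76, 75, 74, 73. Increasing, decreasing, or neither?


Differences: -1, -1, -1, -1
All differences < 0 → strictly DECREASING

Monotonically decreasing


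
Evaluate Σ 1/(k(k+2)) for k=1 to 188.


1/(k(k+2)) = (1/2)·(1/k - 1/(k+2)) (partial fractions)
Telescoping: Σ = (1/2)·(1 + 1/2 - 1/189 - 1/190) = 26743/35910

Sum = 26743/35910


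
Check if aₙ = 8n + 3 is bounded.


aₙ = 8n + 3 → as n→∞, aₙ→∞
No finite upper bound exists
The sequence is UNBOUNDED

Unbounded (aₙ → ∞ as n → ∞)


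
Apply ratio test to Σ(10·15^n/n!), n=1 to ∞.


aₙ = 10·15^n/n!
a_{n+1}/aₙ = 15^(n+1)/(n+1)! × n!/15^n  (constant 10 cancels)
= 15/(n+1)
L = lim(n→∞) 15/(n+1) = 0
L < 1 → series CONVERGES

Converges (ratio test: L = 0 < 1)


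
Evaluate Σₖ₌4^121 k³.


Σₖ₌4^121 k³ = [121·122/2]² − [3·4/2]²
= 54479161 − 36 = 54479125

Σk³ = 54479125


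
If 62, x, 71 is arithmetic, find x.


AM = (62 + 71)/2 = 133/2 = 66.5

AM = 66.5


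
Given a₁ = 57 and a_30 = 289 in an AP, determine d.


d = (aₙ - a₁)/(n-1)
= (289 - 57)/(30-1)
= 232/29 = 8

d = 8


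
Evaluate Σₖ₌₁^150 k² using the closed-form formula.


n = 150
n(n+1)(2n+1)/6 = 150×151×301/6
= 6817650/6 = 1136275

Σk² = 1136275


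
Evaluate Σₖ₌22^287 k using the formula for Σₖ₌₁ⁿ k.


Σₖ₌22^287 k = Σₖ₌₁^287 k − Σₖ₌₁^21 k
= 287·288/2 − 21·22/2
= 41328 − 231 = 41097

Σk = 41097


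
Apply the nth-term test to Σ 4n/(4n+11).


lim(n→∞) 4n/(4n+11) = 4/4 = 1  (divide numerator and denominator by n)
lim aₙ = 1 ≠ 0 → series DIVERGES

Diverges (lim aₙ = 1 ≠ 0)


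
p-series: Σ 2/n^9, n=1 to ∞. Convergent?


p-series test: Σ c/n^p converges if p > 1, diverges if p ≤ 1 (constant c > 0 doesn't affect convergence).
p = 9
9 > 1 → CONVERGES

Converges (p = 9 > 1)


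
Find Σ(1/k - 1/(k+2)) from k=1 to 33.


Telescoping with gap 2: two head and two tail terms survive.
= (1 + 1/2) - (1/34 + 1/35)
= 3/2 - 1/34 - 1/35 = 858/595

Sum = 858/595


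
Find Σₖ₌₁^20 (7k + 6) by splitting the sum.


Σ(7k+6) = 7·Σk + 6·n
= 7·210 + 6·20
= 1470 + 120 = 1590

Σ = 1590


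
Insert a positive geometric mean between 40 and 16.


GM = √(40×16) = √640 = 25.2982

GM = 25.2982


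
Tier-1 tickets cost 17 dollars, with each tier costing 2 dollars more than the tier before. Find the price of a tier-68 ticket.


aₙ = a₁ + (n-1)d
= 17 + (68-1)×2
= 17 + 134
= 151

a_68 = 151


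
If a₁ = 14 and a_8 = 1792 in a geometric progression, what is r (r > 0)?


r^(n-1) = aₙ/a₁
r^7 = 1792/14 = 128
r = 128^(1/7)
= 2

r = 2


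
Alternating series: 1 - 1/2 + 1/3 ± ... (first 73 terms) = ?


S = 1 - 1/2 + 1/3 - 1/4 + 1/5 - 1/6 + 1/7 - 1/8 ± ...
= 0.6999
(Full series converges to +ln(2) ≈ +0.6931)

S_73 = 0.6999


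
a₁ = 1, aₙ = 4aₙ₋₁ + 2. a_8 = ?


Computing step by step:
a_1 = 1
a_2 = 6
a_3 = 26
a_4 = 106
a_5 = 426
a_6 = 1706
a_7 = 6826
a_8 = 27306


a_8 = 27306


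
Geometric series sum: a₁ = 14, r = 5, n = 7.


Sₙ = 14×(5^7 - 1)/(5 - 1)
= 14×(78125 - 1)/4
= 14×78124/4
= 273434

S_7 = 273434


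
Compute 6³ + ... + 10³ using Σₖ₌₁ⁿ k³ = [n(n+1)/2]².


Σₖ₌6^10 k³ = [10·11/2]² − [5·6/2]²
= 3025 − 225 = 2800

Σk³ = 2800


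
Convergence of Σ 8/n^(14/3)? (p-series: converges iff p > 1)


p-series test: Σ c/n^p converges if p > 1, diverges if p ≤ 1 (constant c > 0 doesn't affect convergence).
p = 14/3
14/3 > 1 → CONVERGES

Converges (p = 14/3 > 1)


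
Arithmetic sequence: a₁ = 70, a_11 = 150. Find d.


d = (aₙ - a₁)/(n-1)
= (150 - 70)/(11-1)
= 80/10 = 8

d = 8


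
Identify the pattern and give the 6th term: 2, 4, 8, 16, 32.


Pattern: powers of 2: 2ⁿ
Terms: 2, 4, 8, 16, 32
Next term = 64

Next term = 64


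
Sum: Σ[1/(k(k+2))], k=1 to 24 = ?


1/(k(k+2)) = (1/2)·(1/k - 1/(k+2)) (partial fractions)
Telescoping: Σ = (1/2)·(1 + 1/2 - 1/25 - 1/26) = 231/325

Sum = 231/325


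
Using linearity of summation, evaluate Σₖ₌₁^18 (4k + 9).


Σ(4k+9) = 4·Σk + 9·n
= 4·171 + 9·18
= 684 + 162 = 846

Σ = 846


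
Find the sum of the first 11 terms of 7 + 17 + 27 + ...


aₙ = 7 + (11-1)×10 = 107
Sₙ = n(a₁+aₙ)/2 = 11×(7+107)/2
= 11×114/2 = 627

S_11 = 627


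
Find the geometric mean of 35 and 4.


GM = √(35×4) = √140 = 11.8322

GM = 11.8322


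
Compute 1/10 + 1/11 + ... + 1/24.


Σₖ₌10^24 1/k = 1/10 + 1/11 + 1/12 + ... + 1/24
= 5070400799/5354228880
≈ 0.947

Sum = 5070400799/5354228880 ≈ 0.947


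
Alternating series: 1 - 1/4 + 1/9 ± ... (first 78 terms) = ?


S = 1 - 1/4 + 1/9 - 1/16 + 1/25 - 1/36 + 1/49 - 1/64 ± ...
= 0.8224
(Full series converges to +π²/12 ≈ +0.8225)

S_78 = 0.8224


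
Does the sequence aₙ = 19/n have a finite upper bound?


a₁ = 19, a₂ = 19/2, a₃ = 19/3, ...
0 < aₙ ≤ 19 for all n ≥ 1
Lower bound: 0, Upper bound: 19
The sequence IS bounded

Bounded (0 < aₙ ≤ 19)


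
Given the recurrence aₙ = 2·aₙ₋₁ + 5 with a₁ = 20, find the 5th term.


Computing step by step:
a_1 = 20
a_2 = 45
a_3 = 95
a_4 = 195
a_5 = 395


a_5 = 395


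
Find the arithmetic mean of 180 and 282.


AM = (180 + 282)/2 = 462/2 = 231

AM = 231


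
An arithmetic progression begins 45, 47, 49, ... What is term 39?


aₙ = a₁ + (n-1)d
= 45 + (39-1)×2
= 45 + 76
= 121

a_39 = 121


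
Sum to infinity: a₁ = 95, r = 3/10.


S∞ = a₁/(1-r) = 95/(1 - 3/10)
= 95/(7/10)
= 950/7

S∞ = 950/7


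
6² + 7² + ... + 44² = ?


Σₖ₌6^44 k² = Σₖ₌₁^44 k² − Σₖ₌₁^5 k²
= 44·45·89/6 − 5·6·11/6
= 29370 − 55 = 29315

Σk² = 29315


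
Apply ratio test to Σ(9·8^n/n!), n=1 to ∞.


aₙ = 9·8^n/n!
a_{n+1}/aₙ = 8^(n+1)/(n+1)! × n!/8^n  (constant 9 cancels)
= 8/(n+1)
L = lim(n→∞) 8/(n+1) = 0
L < 1 → series CONVERGES

Converges (ratio test: L = 0 < 1)


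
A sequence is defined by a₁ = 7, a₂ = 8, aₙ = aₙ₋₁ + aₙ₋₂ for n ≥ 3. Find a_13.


Computing iteratively: 7, 8, 15, 23, 38, 61, 99, 160, 259, 419, 678, 1097, ...
a_13 = 1775

a_13 = 1775


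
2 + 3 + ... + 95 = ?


Σₖ₌2^95 k = Σₖ₌₁^95 k − Σₖ₌₁^1 k
= 95·96/2 − 1·2/2
= 4560 − 1 = 4559

Σk = 4559


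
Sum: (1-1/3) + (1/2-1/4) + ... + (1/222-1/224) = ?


Telescoping with gap 2: two head and two tail terms survive.
= (1 + 1/2) - (1/223 + 1/224)
= 3/2 - 1/223 - 1/224 = 74481/49952

Sum = 74481/49952


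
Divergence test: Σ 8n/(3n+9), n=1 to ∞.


lim(n→∞) 8n/(3n+9) = 8/3 = 8/3  (divide numerator and denominator by n)
lim aₙ = 8/3 ≠ 0 → series DIVERGES

Diverges (lim aₙ = 8/3 ≠ 0)


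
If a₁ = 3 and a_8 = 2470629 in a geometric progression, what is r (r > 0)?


r^(n-1) = aₙ/a₁
r^7 = 2470629/3 = 823543
r = 823543^(1/7)
= 7

r = 7


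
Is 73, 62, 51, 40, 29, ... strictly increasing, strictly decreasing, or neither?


Differences: -11, -11, -11, -11
All differences < 0 → strictly DECREASING

Monotonically decreasing


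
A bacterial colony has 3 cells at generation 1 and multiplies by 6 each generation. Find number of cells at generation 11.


aₙ = a₁·r^(n-1)
= 3×6^10
= 3×60466176
= 181398528

a_11 = 181398528


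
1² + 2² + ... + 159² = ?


n = 159
n(n+1)(2n+1)/6 = 159×160×319/6
= 8115360/6 = 1352560

Σk² = 1352560


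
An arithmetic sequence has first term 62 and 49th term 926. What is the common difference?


d = (aₙ - a₁)/(n-1)
= (926 - 62)/(49-1)
= 864/48 = 18

d = 18


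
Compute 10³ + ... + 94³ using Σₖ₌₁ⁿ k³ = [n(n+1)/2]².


Σₖ₌10^94 k³ = [94·95/2]² − [9·10/2]²
= 19936225 − 2025 = 19934200

Σk³ = 19934200


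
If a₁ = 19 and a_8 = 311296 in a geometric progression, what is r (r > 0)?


r^(n-1) = aₙ/a₁
r^7 = 311296/19 = 16384
r = 16384^(1/7)
= 4

r = 4


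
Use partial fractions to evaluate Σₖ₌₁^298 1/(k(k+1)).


1/(k(k+1)) = 1/k - 1/(k+1) (partial fractions)
Telescoping: Σ = 1 - 1/299 = 298/299

Sum = 298/299


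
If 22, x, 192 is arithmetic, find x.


AM = (22 + 192)/2 = 214/2 = 107

AM = 107


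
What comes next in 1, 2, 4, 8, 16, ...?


Pattern: powers of 2: 2ⁿ
Terms: 1, 2, 4, 8, 16
Next term = 32

Next term = 32


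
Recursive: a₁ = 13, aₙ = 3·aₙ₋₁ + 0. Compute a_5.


Computing step by step:
a_1 = 13
a_2 = 39
a_3 = 117
a_4 = 351
a_5 = 1053


a_5 = 1053


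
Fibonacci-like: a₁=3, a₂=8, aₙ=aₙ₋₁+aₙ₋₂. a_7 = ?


Computing iteratively: 3, 8, 11, 19, 30, 49, 79
a_7 = 79

a_7 = 79


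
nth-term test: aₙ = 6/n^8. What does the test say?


lim(n→∞) 6/n^8 = 0
lim aₙ = 0 → nth-term test is INCONCLUSIVE
(Need other tests; this is actually a convergent p-series with p=8 > 1)

Inconclusive (lim aₙ = 0; need another test)


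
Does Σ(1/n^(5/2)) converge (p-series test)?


p-series test: Σ c/n^p converges if p > 1, diverges if p ≤ 1 (constant c > 0 doesn't affect convergence).
p = 5/2
5/2 > 1 → CONVERGES

Converges (p = 5/2 > 1)


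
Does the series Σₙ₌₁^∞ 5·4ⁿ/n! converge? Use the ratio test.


aₙ = 5·4^n/n!
a_{n+1}/aₙ = 4^(n+1)/(n+1)! × n!/4^n  (constant 5 cancels)
= 4/(n+1)
L = lim(n→∞) 4/(n+1) = 0
L < 1 → series CONVERGES

Converges (ratio test: L = 0 < 1)


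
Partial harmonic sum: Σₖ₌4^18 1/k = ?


Σₖ₌4^18 1/k = 1/4 + 1/5 + 1/6 + ... + 1/18
= 6786821/4084080
≈ 1.6618

Sum = 6786821/4084080 ≈ 1.6618


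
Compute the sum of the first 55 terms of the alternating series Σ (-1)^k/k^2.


S = -1 + 1/4 - 1/9 + 1/16 - 1/25 + 1/36 - 1/49 + 1/64 ± ...
= -0.8226
(Full series converges to -π²/12 ≈ -0.8225)

S_55 = -0.8226


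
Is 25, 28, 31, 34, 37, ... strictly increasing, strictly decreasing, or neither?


Differences: 3, 3, 3, 3
All differences > 0 → strictly INCREASING

Monotonically increasing


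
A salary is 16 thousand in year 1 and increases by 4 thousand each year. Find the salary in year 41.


aₙ = a₁ + (n-1)d
= 16 + (41-1)×4
= 16 + 160
= 176

a_41 = 176


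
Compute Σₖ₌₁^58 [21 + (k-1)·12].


aₙ = 21 + (58-1)×12 = 705
Sₙ = n(a₁+aₙ)/2 = 58×(21+705)/2
= 58×726/2 = 21054

S_58 = 21054


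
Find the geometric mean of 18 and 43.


GM = √(18×43) = √774 = 27.8209

GM = 27.8209


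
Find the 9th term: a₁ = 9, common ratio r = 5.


aₙ = a₁·r^(n-1)
= 9×5^8
= 9×390625
= 3515625

a_9 = 3515625


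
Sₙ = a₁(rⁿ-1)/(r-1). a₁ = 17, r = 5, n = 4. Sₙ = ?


Sₙ = 17×(5^4 - 1)/(5 - 1)
= 17×(625 - 1)/4
= 17×624/4
= 2652

S_4 = 2652


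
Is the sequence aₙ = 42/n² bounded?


a₁ = 42, a₂ = 42/4, a₃ = 42/9, ...
0 < aₙ ≤ 42 for all n ≥ 1
The sequence IS bounded

Bounded (0 < aₙ ≤ 42)


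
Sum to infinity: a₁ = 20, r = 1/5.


S∞ = a₁/(1-r) = 20/(1 - 1/5)
= 20/(4/5)
= 25

S∞ = 25


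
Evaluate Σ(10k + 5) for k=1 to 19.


Σ(10k+5) = 10·Σk + 5·n
= 10·190 + 5·19
= 1900 + 95 = 1995

Σ = 1995


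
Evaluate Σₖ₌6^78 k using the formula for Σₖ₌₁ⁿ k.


Σₖ₌6^78 k = Σₖ₌₁^78 k − Σₖ₌₁^5 k
= 78·79/2 − 5·6/2
= 3081 − 15 = 3066

Σk = 3066


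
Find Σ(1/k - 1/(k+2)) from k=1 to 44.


Telescoping with gap 2: two head and two tail terms survive.
= (1 + 1/2) - (1/45 + 1/46)
= 3/2 - 1/45 - 1/46 = 1507/1035

Sum = 1507/1035


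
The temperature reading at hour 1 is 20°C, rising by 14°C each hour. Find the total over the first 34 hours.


aₙ = 20 + (34-1)×14 = 482
Sₙ = n(a₁+aₙ)/2 = 34×(20+482)/2
= 34×502/2 = 8534

S_34 = 8534


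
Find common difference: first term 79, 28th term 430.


d = (aₙ - a₁)/(n-1)
= (430 - 79)/(28-1)
= 351/27 = 13

d = 13


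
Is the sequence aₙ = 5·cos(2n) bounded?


For all n, -1 ≤ cos(2n) ≤ 1, so -5 ≤ 5·cos(2n) ≤ 5
Lower bound: -5, Upper bound: 5
The sequence IS bounded

Bounded (-5 ≤ aₙ ≤ 5)


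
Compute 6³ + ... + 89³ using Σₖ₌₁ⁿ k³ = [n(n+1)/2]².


Σₖ₌6^89 k³ = [89·90/2]² − [5·6/2]²
= 16040025 − 225 = 16039800

Σk³ = 16039800


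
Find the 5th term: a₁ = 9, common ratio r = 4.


aₙ = a₁·r^(n-1)
= 9×4^4
= 9×256
= 2304

a_5 = 2304


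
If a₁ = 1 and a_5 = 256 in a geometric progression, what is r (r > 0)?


r^(n-1) = aₙ/a₁
r^4 = 256/1 = 256
r = 256^(1/4)
= ±4; taking r > 0 gives r = 4

r = 4


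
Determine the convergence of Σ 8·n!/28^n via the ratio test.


aₙ = 8·n!/28^n
a_{n+1}/aₙ = (n+1)!/28^(n+1) × 28^n/n!  (constant 8 cancels)
= (n+1)/28
L = lim(n→∞) (n+1)/28 = ∞
L > 1 → series DIVERGES

Diverges (ratio test: L = ∞ > 1)


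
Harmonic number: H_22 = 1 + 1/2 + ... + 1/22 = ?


H_22 = 1/1 + 1/2 + 1/3 + ... + 1/22
= 19093197/5173168
≈ 3.6908

H_22 = 19093197/5173168 ≈ 3.6908


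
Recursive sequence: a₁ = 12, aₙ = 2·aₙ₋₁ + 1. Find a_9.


Computing step by step:
a_1 = 12
a_2 = 25
a_3 = 51
a_4 = 103
a_5 = 207
a_6 = 415
a_7 = 831
a_8 = 1663
a_9 = 3327


a_9 = 3327


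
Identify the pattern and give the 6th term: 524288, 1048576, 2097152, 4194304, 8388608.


Pattern: powers of 2: 2ⁿ
Terms: 524288, 1048576, 2097152, 4194304, 8388608
Next term = 16777216

Next term = 16777216


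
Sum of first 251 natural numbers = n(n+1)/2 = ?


n(n+1)/2 = 251×252/2 = 63252/2 = 31626

Σk = 31626


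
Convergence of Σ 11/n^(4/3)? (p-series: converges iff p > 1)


p-series test: Σ c/n^p converges if p > 1, diverges if p ≤ 1 (constant c > 0 doesn't affect convergence).
p = 4/3
4/3 > 1 → CONVERGES

Converges (p = 4/3 > 1)


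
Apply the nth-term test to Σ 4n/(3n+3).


lim(n→∞) 4n/(3n+3) = 4/3 = 4/3  (divide numerator and denominator by n)
lim aₙ = 4/3 ≠ 0 → series DIVERGES

Diverges (lim aₙ = 4/3 ≠ 0)


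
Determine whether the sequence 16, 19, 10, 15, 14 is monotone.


Differences: 3, -9, 5, -1
Difference at position 1 is +3 (> 0) but position 2 is -9 (< 0) — sequence both rises and falls
→ NOT monotonic

Not monotonic


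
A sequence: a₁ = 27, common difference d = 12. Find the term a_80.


aₙ = a₁ + (n-1)d
= 27 + (80-1)×12
= 27 + 948
= 975

a_80 = 975


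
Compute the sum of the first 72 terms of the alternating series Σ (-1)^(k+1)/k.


S = 1 - 1/2 + 1/3 - 1/4 + 1/5 - 1/6 + 1/7 - 1/8 ± ...
= 0.6863
(Full series converges to +ln(2) ≈ +0.6931)

S_72 = 0.6863


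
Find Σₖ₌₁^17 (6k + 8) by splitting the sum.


Σ(6k+8) = 6·Σk + 8·n
= 6·153 + 8·17
= 918 + 136 = 1054

Σ = 1054


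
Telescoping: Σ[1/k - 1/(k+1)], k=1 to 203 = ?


Telescoping: adjacent terms cancel.
= 1/1 - 1/204
= 1 - 1/204 = 203/204

Sum = 203/204


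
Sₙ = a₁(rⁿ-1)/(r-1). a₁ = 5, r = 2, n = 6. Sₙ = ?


Sₙ = 5×(2^6 - 1)/(2 - 1)
= 5×(64 - 1)/1
= 5×63/1
= 315

S_6 = 315


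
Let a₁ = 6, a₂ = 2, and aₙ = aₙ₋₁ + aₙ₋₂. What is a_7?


Computing iteratively: 6, 2, 8, 10, 18, 28, 46
a_7 = 46

a_7 = 46


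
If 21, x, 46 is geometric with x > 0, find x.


GM = √(21×46) = √966 = 31.0805

GM = 31.0805


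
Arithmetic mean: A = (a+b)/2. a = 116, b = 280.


AM = (116 + 280)/2 = 396/2 = 198

AM = 198


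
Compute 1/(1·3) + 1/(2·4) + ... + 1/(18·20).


1/(k(k+2)) = (1/2)·(1/k - 1/(k+2)) (partial fractions)
Telescoping: Σ = (1/2)·(1 + 1/2 - 1/19 - 1/20) = 531/760

Sum = 531/760


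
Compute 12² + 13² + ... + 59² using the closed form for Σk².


Σₖ₌12^59 k² = Σₖ₌₁^59 k² − Σₖ₌₁^11 k²
= 59·60·119/6 − 11·12·23/6
= 70210 − 506 = 69704

Σk² = 69704


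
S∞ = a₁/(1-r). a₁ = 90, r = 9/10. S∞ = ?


S∞ = a₁/(1-r) = 90/(1 - 9/10)
= 90/(1/10)
= 900

S∞ = 900


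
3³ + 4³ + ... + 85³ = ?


Σₖ₌3^85 k³ = [85·86/2]² − [2·3/2]²
= 13359025 − 9 = 13359016

Σk³ = 13359016


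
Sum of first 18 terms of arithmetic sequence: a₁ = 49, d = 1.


aₙ = 49 + (18-1)×1 = 66
Sₙ = n(a₁+aₙ)/2 = 18×(49+66)/2
= 18×115/2 = 1035

S_18 = 1035


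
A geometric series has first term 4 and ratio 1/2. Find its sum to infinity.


S∞ = a₁/(1-r) = 4/(1 - 1/2)
= 4/(1/2)
= 8

S∞ = 8


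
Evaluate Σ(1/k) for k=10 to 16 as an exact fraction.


Σₖ₌10^16 1/k = 1/10 + 1/11 + 1/12 + 1/13 + 1/14 + 1/15 + 1/16
= 8837/16016
≈ 0.5518

Sum = 8837/16016 ≈ 0.5518


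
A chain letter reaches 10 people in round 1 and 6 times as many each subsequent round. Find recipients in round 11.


aₙ = a₁·r^(n-1)
= 10×6^10
= 10×60466176
= 604661760

a_11 = 604661760


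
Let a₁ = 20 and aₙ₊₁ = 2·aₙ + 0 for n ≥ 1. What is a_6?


Computing step by step:
a_1 = 20
a_2 = 40
a_3 = 80
a_4 = 160
a_5 = 320
a_6 = 640


a_6 = 640


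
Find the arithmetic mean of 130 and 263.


AM = (130 + 263)/2 = 393/2 = 196.5

AM = 196.5


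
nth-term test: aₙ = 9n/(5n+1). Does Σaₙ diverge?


lim(n→∞) 9n/(5n+1) = 9/5 = 9/5  (divide numerator and denominator by n)
lim aₙ = 9/5 ≠ 0 → series DIVERGES

Diverges (lim aₙ = 9/5 ≠ 0)


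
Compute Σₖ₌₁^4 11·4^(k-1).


Sₙ = 11×(4^4 - 1)/(4 - 1)
= 11×(256 - 1)/3
= 11×255/3
= 935

S_4 = 935


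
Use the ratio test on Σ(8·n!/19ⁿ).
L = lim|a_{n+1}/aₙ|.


aₙ = 8·n!/19^n
a_{n+1}/aₙ = (n+1)!/19^(n+1) × 19^n/n!  (constant 8 cancels)
= (n+1)/19
L = lim(n→∞) (n+1)/19 = ∞
L > 1 → series DIVERGES

Diverges (ratio test: L = ∞ > 1)


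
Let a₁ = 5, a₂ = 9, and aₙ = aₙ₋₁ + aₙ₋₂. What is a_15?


Computing iteratively: 5, 9, 14, 23, 37, 60, 97, 157, 254, 411, 665, 1076, ...
a_15 = 4558

a_15 = 4558


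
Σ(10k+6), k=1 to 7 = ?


Σ(10k+6) = 10·Σk + 6·n
= 10·28 + 6·7
= 280 + 42 = 322

Σ = 322


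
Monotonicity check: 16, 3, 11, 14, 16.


Differences: -13, 8, 3, 2
Difference at position 2 is +8 (> 0) but position 1 is -13 (< 0) — sequence both rises and falls
→ NOT monotonic

Not monotonic


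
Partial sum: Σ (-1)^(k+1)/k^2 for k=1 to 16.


S = 1 - 1/4 + 1/9 - 1/16 + 1/25 - 1/36 + 1/49 - 1/64 ± ...
= 0.8206
(Full series converges to +π²/12 ≈ +0.8225)

S_16 = 0.8206


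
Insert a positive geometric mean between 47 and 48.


GM = √(47×48) = √2256 = 47.4974

GM = 47.4974


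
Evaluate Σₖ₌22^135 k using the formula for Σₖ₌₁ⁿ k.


Σₖ₌22^135 k = Σₖ₌₁^135 k − Σₖ₌₁^21 k
= 135·136/2 − 21·22/2
= 9180 − 231 = 8949

Σk = 8949


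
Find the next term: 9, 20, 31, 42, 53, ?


Pattern: arithmetic (d=11)
Terms: 9, 20, 31, 42, 53
Next term = 64

Next term = 64


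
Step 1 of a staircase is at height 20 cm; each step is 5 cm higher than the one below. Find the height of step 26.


aₙ = a₁ + (n-1)d
= 20 + (26-1)×5
= 20 + 125
= 145

a_26 = 145


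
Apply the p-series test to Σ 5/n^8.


p-series test: Σ c/n^p converges if p > 1, diverges if p ≤ 1 (constant c > 0 doesn't affect convergence).
p = 8
8 > 1 → CONVERGES

Converges (p = 8 > 1)


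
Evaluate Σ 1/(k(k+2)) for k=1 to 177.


1/(k(k+2)) = (1/2)·(1/k - 1/(k+2)) (partial fractions)
Telescoping: Σ = (1/2)·(1 + 1/2 - 1/178 - 1/179) = 11859/15931

Sum = 11859/15931


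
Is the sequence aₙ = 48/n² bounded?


a₁ = 48, a₂ = 48/4, a₃ = 48/9, ...
0 < aₙ ≤ 48 for all n ≥ 1
The sequence IS bounded

Bounded (0 < aₙ ≤ 48)


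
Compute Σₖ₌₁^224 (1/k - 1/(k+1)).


Telescoping: adjacent terms cancel.
= 1/1 - 1/225
= 1 - 1/225 = 224/225

Sum = 224/225


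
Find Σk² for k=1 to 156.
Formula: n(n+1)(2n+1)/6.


n = 156
n(n+1)(2n+1)/6 = 156×157×313/6
= 7665996/6 = 1277666

Σk² = 1277666


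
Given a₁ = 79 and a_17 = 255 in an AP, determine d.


d = (aₙ - a₁)/(n-1)
= (255 - 79)/(17-1)
= 176/16 = 11

d = 11


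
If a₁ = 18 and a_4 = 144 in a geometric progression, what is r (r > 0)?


r^(n-1) = aₙ/a₁
r^3 = 144/18 = 8
r = 8^(1/3)
= 2

r = 2


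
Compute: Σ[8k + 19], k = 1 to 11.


Σ(8k+19) = 8·Σk + 19·n
= 8·66 + 19·11
= 528 + 209 = 737

Σ = 737


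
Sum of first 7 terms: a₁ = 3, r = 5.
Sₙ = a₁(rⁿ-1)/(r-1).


Sₙ = 3×(5^7 - 1)/(5 - 1)
= 3×(78125 - 1)/4
= 3×78124/4
= 58593

S_7 = 58593


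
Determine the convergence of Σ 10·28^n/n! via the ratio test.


aₙ = 10·28^n/n!
a_{n+1}/aₙ = 28^(n+1)/(n+1)! × n!/28^n  (constant 10 cancels)
= 28/(n+1)
L = lim(n→∞) 28/(n+1) = 0
L < 1 → series CONVERGES

Converges (ratio test: L = 0 < 1)


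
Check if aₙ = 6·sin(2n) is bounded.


For all n, -1 ≤ sin(2n) ≤ 1, so -6 ≤ 6·sin(2n) ≤ 6
Lower bound: -6, Upper bound: 6
The sequence IS bounded

Bounded (-6 ≤ aₙ ≤ 6)


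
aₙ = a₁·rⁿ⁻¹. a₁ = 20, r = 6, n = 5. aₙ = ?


aₙ = a₁·r^(n-1)
= 20×6^4
= 20×1296
= 25920

a_5 = 25920


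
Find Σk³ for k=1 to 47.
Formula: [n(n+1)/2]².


n(n+1)/2 = 47×48/2 = 1128
Σk³ = 1128² = 1272384

Σk³ = 1272384


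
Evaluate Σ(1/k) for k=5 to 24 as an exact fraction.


Σₖ₌5^24 1/k = 1/5 + 1/6 + 1/7 + ... + 1/24
= 604180055/356948592
≈ 1.6926

Sum = 604180055/356948592 ≈ 1.6926


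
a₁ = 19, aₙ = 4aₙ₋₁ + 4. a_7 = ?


Computing step by step:
a_1 = 19
a_2 = 80
a_3 = 324
a_4 = 1300
a_5 = 5204
a_6 = 20820
a_7 = 83284


a_7 = 83284


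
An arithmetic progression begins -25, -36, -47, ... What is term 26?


aₙ = a₁ + (n-1)d
= -25 + (26-1)×-11
= -25 - 275
= -300

a_26 = -300


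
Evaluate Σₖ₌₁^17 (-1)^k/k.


S = -1 + 1/2 - 1/3 + 1/4 - 1/5 + 1/6 - 1/7 + 1/8 ± ...
= -0.7217
(Full series converges to -ln(2) ≈ -0.6931)

S_17 = -0.7217


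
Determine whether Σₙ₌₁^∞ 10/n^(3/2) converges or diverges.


p-series test: Σ c/n^p converges if p > 1, diverges if p ≤ 1 (constant c > 0 doesn't affect convergence).
p = 3/2
3/2 > 1 → CONVERGES

Converges (p = 3/2 > 1)


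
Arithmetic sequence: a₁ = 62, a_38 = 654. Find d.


d = (aₙ - a₁)/(n-1)
= (654 - 62)/(38-1)
= 592/37 = 16

d = 16


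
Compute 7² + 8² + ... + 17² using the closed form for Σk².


Σₖ₌7^17 k² = Σₖ₌₁^17 k² − Σₖ₌₁^6 k²
= 17·18·35/6 − 6·7·13/6
= 1785 − 91 = 1694

Σk² = 1694


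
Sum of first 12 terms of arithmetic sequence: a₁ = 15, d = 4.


aₙ = 15 + (12-1)×4 = 59
Sₙ = n(a₁+aₙ)/2 = 12×(15+59)/2
= 12×74/2 = 444

S_12 = 444


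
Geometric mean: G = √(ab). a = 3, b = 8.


GM = √(3×8) = √24 = 4.899

GM = 4.899


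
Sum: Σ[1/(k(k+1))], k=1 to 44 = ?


1/(k(k+1)) = 1/k - 1/(k+1) (partial fractions)
Telescoping: Σ = 1 - 1/45 = 44/45

Sum = 44/45


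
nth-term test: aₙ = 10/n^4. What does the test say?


lim(n→∞) 10/n^4 = 0
lim aₙ = 0 → nth-term test is INCONCLUSIVE
(Need other tests; this is actually a convergent p-series with p=4 > 1)

Inconclusive (lim aₙ = 0; need another test)


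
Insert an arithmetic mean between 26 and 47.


AM = (26 + 47)/2 = 73/2 = 36.5

AM = 36.5


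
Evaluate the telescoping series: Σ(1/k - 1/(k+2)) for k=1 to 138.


Telescoping with gap 2: two head and two tail terms survive.
= (1 + 1/2) - (1/139 + 1/140)
= 3/2 - 1/139 - 1/140 = 28911/19460

Sum = 28911/19460


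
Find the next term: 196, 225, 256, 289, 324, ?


Pattern: perfect squares: n²
Terms: 196, 225, 256, 289, 324
Next term = 361

Next term = 361


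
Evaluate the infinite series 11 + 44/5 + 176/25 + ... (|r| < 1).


S∞ = a₁/(1-r) = 11/(1 - 4/5)
= 11/(1/5)
= 55

S∞ = 55


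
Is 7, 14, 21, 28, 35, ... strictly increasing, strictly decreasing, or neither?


Differences: 7, 7, 7, 7
All differences > 0 → strictly INCREASING

Monotonically increasing


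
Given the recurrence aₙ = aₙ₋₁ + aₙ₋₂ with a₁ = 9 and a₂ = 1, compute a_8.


Computing iteratively: 9, 1, 10, 11, 21, 32, 53, 85
a_8 = 85

a_8 = 85


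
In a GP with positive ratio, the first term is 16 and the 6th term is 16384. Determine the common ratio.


r^(n-1) = aₙ/a₁
r^5 = 16384/16 = 1024
r = 1024^(1/5)
= 4

r = 4


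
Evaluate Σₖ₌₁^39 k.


n(n+1)/2 = 39×40/2 = 1560/2 = 780

Σk = 780


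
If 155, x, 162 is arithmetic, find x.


AM = (155 + 162)/2 = 317/2 = 158.5

AM = 158.5


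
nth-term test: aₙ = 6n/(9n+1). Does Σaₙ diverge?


lim(n→∞) 6n/(9n+1) = 6/9 = 2/3  (divide numerator and denominator by n)
lim aₙ = 2/3 ≠ 0 → series DIVERGES

Diverges (lim aₙ = 2/3 ≠ 0)


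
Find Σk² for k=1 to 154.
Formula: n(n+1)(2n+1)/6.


n = 154
n(n+1)(2n+1)/6 = 154×155×309/6
= 7375830/6 = 1229305

Σk² = 1229305


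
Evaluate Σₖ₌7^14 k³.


Σₖ₌7^14 k³ = [14·15/2]² − [6·7/2]²
= 11025 − 441 = 10584

Σk³ = 10584


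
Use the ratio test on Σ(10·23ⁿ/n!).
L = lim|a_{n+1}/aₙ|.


aₙ = 10·23^n/n!
a_{n+1}/aₙ = 23^(n+1)/(n+1)! × n!/23^n  (constant 10 cancels)
= 23/(n+1)
L = lim(n→∞) 23/(n+1) = 0
L < 1 → series CONVERGES

Converges (ratio test: L = 0 < 1)


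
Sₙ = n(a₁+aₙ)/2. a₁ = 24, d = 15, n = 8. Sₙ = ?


aₙ = 24 + (8-1)×15 = 129
Sₙ = n(a₁+aₙ)/2 = 8×(24+129)/2
= 8×153/2 = 612

S_8 = 612


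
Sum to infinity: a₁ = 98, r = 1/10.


S∞ = a₁/(1-r) = 98/(1 - 1/10)
= 98/(9/10)
= 980/9

S∞ = 980/9


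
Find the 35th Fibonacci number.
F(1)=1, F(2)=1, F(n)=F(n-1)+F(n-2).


Fibonacci sequence: 1, 1, 2, 3, 5, 8, 13, 21, 34, 55, 89, ...
F(35) = 9227465

F(35) = 9227465


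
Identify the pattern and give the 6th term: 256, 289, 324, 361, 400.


Pattern: perfect squares: n²
Terms: 256, 289, 324, 361, 400
Next term = 441

Next term = 441


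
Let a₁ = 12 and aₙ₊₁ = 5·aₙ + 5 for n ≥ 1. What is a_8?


Computing step by step:
a_1 = 12
a_2 = 65
a_3 = 330
a_4 = 1655
a_5 = 8280
a_6 = 41405
a_7 = 207030
a_8 = 1035155


a_8 = 1035155


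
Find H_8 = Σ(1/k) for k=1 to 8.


H_8 = 1/1 + 1/2 + 1/3 + 1/4 + 1/5 + 1/6 + 1/7 + 1/8
= 761/280
≈ 2.7179

H_8 = 761/280 ≈ 2.7179


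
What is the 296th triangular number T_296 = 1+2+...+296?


n(n+1)/2 = 296×297/2 = 87912/2 = 43956

Σk = 43956


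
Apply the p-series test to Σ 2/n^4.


p-series test: Σ c/n^p converges if p > 1, diverges if p ≤ 1 (constant c > 0 doesn't affect convergence).
p = 4
4 > 1 → CONVERGES

Converges (p = 4 > 1)


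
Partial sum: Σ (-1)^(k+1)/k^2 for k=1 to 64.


S = 1 - 1/4 + 1/9 - 1/16 + 1/25 - 1/36 + 1/49 - 1/64 ± ...
= 0.8223
(Full series converges to +π²/12 ≈ +0.8225)

S_64 = 0.8223


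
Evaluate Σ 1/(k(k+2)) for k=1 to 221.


1/(k(k+2)) = (1/2)·(1/k - 1/(k+2)) (partial fractions)
Telescoping: Σ = (1/2)·(1 + 1/2 - 1/222 - 1/223) = 36907/49506

Sum = 36907/49506


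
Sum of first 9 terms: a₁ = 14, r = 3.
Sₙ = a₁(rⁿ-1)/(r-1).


Sₙ = 14×(3^9 - 1)/(3 - 1)
= 14×(19683 - 1)/2
= 14×19682/2
= 137774

S_9 = 137774


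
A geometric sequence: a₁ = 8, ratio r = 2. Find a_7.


aₙ = a₁·r^(n-1)
= 8×2^6
= 8×64
= 512

a_7 = 512


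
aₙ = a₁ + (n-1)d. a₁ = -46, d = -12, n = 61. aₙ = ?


aₙ = a₁ + (n-1)d
= -46 + (61-1)×-12
= -46 - 720
= -766

a_61 = -766


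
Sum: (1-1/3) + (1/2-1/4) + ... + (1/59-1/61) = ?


Telescoping with gap 2: two head and two tail terms survive.
= (1 + 1/2) - (1/60 + 1/61)
= 3/2 - 1/60 - 1/61 = 5369/3660

Sum = 5369/3660
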